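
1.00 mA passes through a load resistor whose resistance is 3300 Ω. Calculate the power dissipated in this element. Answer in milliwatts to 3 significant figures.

3.30 mW

With I and R stated, P = I²R applies in one step.
P = (0.001000 A)² × 3300 Ω = 0.003300 W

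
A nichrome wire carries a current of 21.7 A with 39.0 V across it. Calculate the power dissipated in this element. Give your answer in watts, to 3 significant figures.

With V and I both given, power follows immediately from P = V I.
P = 39.0 V × 21.70 A = 846.3 W

846 W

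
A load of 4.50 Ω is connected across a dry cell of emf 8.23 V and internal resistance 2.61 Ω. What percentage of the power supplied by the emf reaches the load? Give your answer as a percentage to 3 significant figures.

η = P_load/(P_load+P_int) = I²R/(I²R+I²r) = R/(R+r) — the I² cancels for series elements.
η = R / (R + r) = 4.50 / (4.50 + 2.61) = 0.6329

63.3 %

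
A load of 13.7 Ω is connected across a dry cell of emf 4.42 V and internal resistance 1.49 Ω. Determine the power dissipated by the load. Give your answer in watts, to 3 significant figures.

The internal resistance and the load are in series, so the same I flows through both; get I from ε/(r+R), then I²R for the load.
I = ε / (r + R) = 4.42 / (1.49 + 13.7) = 0.2910 A
P_load = I² R = (0.2910)² × 13.7 = 1.160 W

1.16 W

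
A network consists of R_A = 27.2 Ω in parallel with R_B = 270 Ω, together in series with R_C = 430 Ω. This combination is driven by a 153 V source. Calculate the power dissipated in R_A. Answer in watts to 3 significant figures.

2.54 W

Reduce the parallel combination to a single R_p; the circuit then becomes R_p in series with the remaining resistor.
R_p = (27.2×270)/(27.2+270) = 24.71 Ω
R_total = R_p + 430 = 24.71 + 430 = 454.7 Ω
I = V / R_total = 153 / 454.7 = 0.3365 A
Voltage across the parallel pair: V_p = I × R_p = 0.3365 × 24.71 = 8.315 V
R_A has V_p across it, so P = V_p²/R_A.
P_R_A = (8.315)² / 27.2 = 2.542 W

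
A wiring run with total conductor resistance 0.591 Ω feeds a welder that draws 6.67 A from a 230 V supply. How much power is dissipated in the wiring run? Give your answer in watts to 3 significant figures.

26.3 W

The wiring run is a series resistance carrying the load current; its dissipation is I²R_line.
The wiring run carries the full 6.67 A.
P_line = I² R_line = (6.670)² × 0.591 = 26.29 W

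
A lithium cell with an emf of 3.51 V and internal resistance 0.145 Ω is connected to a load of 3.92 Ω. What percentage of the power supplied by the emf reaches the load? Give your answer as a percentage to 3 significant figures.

96.4 %

The source delivers εI, of which I²R reaches the load and I²r is lost; since I is common, η = R/(R+r).
η = R / (R + r) = 3.92 / (3.92 + 0.145) = 0.9643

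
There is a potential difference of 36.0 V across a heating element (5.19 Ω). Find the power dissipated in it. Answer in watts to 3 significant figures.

250 W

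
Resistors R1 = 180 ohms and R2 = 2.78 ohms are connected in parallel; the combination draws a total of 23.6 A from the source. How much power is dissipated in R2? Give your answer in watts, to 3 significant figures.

Parallel branches share V, not I — compute V via R_eq, then use V²/R for the target branch.
1/R_eq = 1/180 + 1/2.78 ⇒ R_eq = 2.738 Ω
V = I_total × R_eq = 23.60 × 2.738 = 64.61 V
P_R2 = V² / R2 = (64.61)² / 2.78 = 1502 W

1500 W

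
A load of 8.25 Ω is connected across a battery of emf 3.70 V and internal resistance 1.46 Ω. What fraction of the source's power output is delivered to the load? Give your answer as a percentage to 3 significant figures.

85.0 %

η = P_load/(P_load+P_int) = I²R/(I²R+I²r) = R/(R+r) — the I² cancels for series elements.
η = R / (R + r) = 8.25 / (8.25 + 1.46) = 0.8496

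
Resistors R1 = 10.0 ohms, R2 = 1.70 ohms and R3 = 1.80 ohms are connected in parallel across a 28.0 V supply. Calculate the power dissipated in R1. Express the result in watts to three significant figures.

Every branch has 28.0 V across it, so for R1 the power is simply V²/R.
P_R1 = V² / R1 = (28.0)² / 10.0 Ω = 78.40 W

78.4 W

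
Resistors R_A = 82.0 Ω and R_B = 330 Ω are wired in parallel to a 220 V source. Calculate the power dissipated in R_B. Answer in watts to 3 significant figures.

The supply voltage appears across each parallel branch — just use P = V²/R_B.
P_R_B = V² / R_B = (220)² / 330 Ω = 146.7 W

147 W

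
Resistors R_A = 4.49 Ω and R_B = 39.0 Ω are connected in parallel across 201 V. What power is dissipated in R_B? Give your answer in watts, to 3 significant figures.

1040 W

R_B sits directly across the source, so P = V²/R with V = 201 V.
P_R_B = V² / R_B = (201)² / 39.0 Ω = 1036 W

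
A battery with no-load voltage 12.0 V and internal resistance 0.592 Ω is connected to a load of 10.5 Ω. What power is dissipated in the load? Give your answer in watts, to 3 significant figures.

12.3 W

The internal resistance and the load are in series, so the same I flows through both; get I from ε/(r+R), then I²R for the load.
I = ε / (r + R) = 12.0 / (0.592 + 10.5) = 1.082 A
P_load = I² R = (1.082)² × 10.5 = 12.29 W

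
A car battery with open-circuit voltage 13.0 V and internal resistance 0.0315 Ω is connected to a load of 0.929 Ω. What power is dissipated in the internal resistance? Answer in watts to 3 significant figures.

r is in series with the load, so it carries the full circuit current — the loss in it is I²r.
I = ε / (r + R) = 13.0 / (0.0315 + 0.929) = 13.53 A
P_int = I² r = (13.53)² × 0.0315 = 5.770 W

5.77 W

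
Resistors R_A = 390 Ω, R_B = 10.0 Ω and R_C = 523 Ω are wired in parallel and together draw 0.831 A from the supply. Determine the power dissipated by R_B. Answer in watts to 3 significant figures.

6.33 W

Parallel branches share V, not I — compute V via R_eq, then use V²/R for the target branch.
1/R_eq = 1/390 + 1/10.0 + 1/523 ⇒ R_eq = 9.572 Ω
V = I_total × R_eq = 0.8310 × 9.572 = 7.954 V
P_R_B = V² / R_B = (7.954)² / 10.0 = 6.327 W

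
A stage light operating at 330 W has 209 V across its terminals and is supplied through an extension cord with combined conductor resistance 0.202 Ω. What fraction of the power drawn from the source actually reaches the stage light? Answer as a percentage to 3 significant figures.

99.8 %

I = P / V = 330 / 209 = 1.579 A through the extension cord.
P_line = I² R_line = (1.579)² × 0.202 = 0.5036 W
P_source = P_load + P_line = 330.0 + 0.5036 = 330.5 W
η = P_load / P_source = 330.0 / 330.5 = 0.9985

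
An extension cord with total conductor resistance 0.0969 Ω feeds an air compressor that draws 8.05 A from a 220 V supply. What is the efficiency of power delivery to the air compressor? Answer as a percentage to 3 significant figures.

The extension cord carries the full 8.05 A.
P_line = I² R_line = (8.050)² × 0.0969 = 6.279 W
P_source = V I = 220 × 8.050 = 1771 W; P_load = 1765 W
η = P_load / P_source = 1765 / 1771 = 0.9965

99.6 %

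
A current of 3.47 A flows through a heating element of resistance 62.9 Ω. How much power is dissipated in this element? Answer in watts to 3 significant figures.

Knowing I and R, the power is just I²R — no need to find V first.
P = (3.470 A)² × 62.9 Ω = 757.4 W

757 W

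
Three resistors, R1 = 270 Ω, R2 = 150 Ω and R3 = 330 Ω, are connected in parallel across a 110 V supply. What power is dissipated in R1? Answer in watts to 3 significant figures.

44.8 W

R1 sits directly across the source, so P = V²/R with V = 110 V.
P_R1 = V² / R1 = (110)² / 270 Ω = 44.81 W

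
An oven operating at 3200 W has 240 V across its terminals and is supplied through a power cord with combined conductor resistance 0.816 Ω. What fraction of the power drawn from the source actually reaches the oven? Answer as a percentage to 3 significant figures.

I = P / V = 3200 / 240 = 13.33 A through the power cord.
P_line = I² R_line = (13.33)² × 0.816 = 145.1 W
P_source = P_load + P_line = 3200 + 145.1 = 3345 W
η = P_load / P_source = 3200 / 3345 = 0.9566

95.7 %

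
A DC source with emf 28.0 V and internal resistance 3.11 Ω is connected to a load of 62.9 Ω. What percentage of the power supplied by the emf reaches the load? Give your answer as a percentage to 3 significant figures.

95.3 %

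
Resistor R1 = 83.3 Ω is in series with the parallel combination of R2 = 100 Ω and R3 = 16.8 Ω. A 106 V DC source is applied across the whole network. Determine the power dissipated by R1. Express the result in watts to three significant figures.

98.1 W

Reduce the parallel pair to R_p first; the network is then a simple series string.
R_p = (100×16.8)/(100+16.8) = 14.38 Ω
R_total = 83.3 + 14.38 = 97.68 Ω
I = V / R_total = 106 / 97.68 = 1.085 A
R1 is in the main series path, so its power is I²R1.
P_R1 = (1.085)² × 83.3 = 98.09 W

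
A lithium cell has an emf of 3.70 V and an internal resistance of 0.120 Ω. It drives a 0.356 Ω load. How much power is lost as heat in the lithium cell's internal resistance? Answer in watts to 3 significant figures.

r is in series with the load, so it carries the full circuit current — the loss in it is I²r.
I = ε / (r + R) = 3.70 / (0.120 + 0.356) = 7.773 A
P_int = I² r = (7.773)² × 0.120 = 7.251 W

7.25 W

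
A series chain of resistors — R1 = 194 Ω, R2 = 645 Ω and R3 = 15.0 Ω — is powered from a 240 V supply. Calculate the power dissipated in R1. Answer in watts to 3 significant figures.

15.3 W

The current is common to all series resistors; compute it, then apply P = I²R for the target.
R_total = 194 + 645 + 15.0 = 854.0 Ω
I = V / R_total = 240 / 854.0 = 0.2810 A
P_R1 = I² × R1 = (0.2810)² × 194 = 15.32 W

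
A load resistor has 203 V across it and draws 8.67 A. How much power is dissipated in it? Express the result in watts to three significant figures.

Since both terminal voltage and current are stated, P = V I gives the power in one step.
P = 203 V × 8.670 A = 1760 W

1760 W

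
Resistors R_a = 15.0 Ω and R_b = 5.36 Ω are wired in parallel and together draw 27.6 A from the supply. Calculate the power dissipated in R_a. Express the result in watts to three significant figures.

We need the common branch voltage; get it from I_total × R_eq, then P = V²/R for the branch.
1/R_eq = 1/15.0 + 1/5.36 ⇒ R_eq = 3.949 Ω
V = I_total × R_eq = 27.60 × 3.949 = 109.0 V
P_R_a = V² / R_a = (109.0)² / 15.0 = 791.9 W

792 W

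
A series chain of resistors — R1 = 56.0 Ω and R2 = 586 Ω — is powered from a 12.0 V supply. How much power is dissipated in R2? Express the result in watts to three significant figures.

In a series string the same current flows through every resistor — find that current, then P = I²R for the one we want.
R_total = 56.0 + 586 = 642.0 Ω
I = V / R_total = 12.0 / 642.0 = 0.01869 A
P_R2 = I² × R2 = (0.01869)² × 586 = 0.2047 W

0.205 W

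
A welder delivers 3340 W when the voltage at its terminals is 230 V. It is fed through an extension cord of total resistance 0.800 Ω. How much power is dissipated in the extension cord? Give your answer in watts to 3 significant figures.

169 W

Line loss is just I²R for the cable — we know both I and R_line directly.
I = P / V = 3340 / 230 = 14.52 A through the extension cord.
P_line = I² R_line = (14.52)² × 0.800 = 168.7 W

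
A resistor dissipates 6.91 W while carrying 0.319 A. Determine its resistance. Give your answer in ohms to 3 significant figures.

Inverting the appropriate power form: R = P / I².
R = 6.91 / (0.3190)² = 67.90 Ω

67.9 Ω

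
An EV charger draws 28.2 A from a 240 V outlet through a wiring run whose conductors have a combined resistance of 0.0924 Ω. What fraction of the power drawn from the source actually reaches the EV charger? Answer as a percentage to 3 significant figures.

The wiring run carries the full 28.2 A.
P_line = I² R_line = (28.20)² × 0.0924 = 73.48 W
P_source = V I = 240 × 28.20 = 6768 W; P_load = 6695 W
η = P_load / P_source = 6695 / 6768 = 0.9891

98.9 %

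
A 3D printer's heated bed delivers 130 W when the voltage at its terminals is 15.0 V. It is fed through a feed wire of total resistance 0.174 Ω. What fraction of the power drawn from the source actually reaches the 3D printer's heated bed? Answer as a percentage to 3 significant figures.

90.9 %

I = P / V = 130 / 15.0 = 8.667 A through the feed wire.
P_line = I² R_line = (8.667)² × 0.174 = 13.07 W
P_source = P_load + P_line = 130.0 + 13.07 = 143.1 W
η = P_load / P_source = 130.0 / 143.1 = 0.9087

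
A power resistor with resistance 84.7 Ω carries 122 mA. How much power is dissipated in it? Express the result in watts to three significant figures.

1.26 W

With I and R stated, P = I²R applies in one step.
P = (0.1220 A)² × 84.7 Ω = 1.261 W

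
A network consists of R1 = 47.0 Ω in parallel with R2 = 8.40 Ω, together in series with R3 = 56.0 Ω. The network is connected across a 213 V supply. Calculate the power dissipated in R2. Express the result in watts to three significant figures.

Combine R1 and R2 into their parallel equivalent first, reducing the network to two series resistors.
R_p = (47.0×8.40)/(47.0+8.40) = 7.126 Ω
R_total = R_p + 56.0 = 7.126 + 56.0 = 63.13 Ω
I = V / R_total = 213 / 63.13 = 3.374 A
Voltage across the parallel pair: V_p = I × R_p = 3.374 × 7.126 = 24.05 V
Use P = V²/R for R2 with V = V_p.
P_R2 = (24.05)² / 8.40 = 68.83 W

68.8 W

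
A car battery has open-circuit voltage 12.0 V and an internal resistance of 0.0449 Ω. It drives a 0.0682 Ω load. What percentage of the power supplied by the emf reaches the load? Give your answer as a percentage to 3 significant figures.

60.3 %

η = P_load/(P_load+P_int) = I²R/(I²R+I²r) = R/(R+r) — the I² cancels for series elements.
η = R / (R + r) = 0.0682 / (0.0682 + 0.0449) = 0.6030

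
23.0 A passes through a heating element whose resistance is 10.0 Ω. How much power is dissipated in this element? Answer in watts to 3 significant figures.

Knowing I and R, the power is just I²R — no need to find V first.
P = (23.00 A)² × 10.0 Ω = 5290 W

5290 W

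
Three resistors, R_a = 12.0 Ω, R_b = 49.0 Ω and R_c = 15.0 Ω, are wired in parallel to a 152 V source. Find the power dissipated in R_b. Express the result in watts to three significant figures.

472 W

Parallel branches share the same voltage; P = V²/R gives the branch power in one step.
P_R_b = V² / R_b = (152)² / 49.0 Ω = 471.5 W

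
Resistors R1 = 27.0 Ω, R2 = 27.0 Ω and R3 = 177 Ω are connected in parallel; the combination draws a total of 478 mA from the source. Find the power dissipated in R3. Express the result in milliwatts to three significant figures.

Parallel branches share V, not I — compute V via R_eq, then use V²/R for the target branch.
1/R_eq = 1/27.0 + 1/27.0 + 1/177 ⇒ R_eq = 12.54 Ω
V = I_total × R_eq = 0.4780 × 12.54 = 5.996 V
P_R3 = V² / R3 = (5.996)² / 177 = 0.2031 W

203 mW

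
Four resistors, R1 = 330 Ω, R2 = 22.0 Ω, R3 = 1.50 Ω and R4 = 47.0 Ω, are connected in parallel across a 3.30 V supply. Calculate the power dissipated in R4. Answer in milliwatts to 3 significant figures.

Each parallel branch sees the full supply voltage, so P = V²/R applies directly to the target branch.
P_R4 = V² / R4 = (3.30)² / 47.0 Ω = 0.2317 W

232 mW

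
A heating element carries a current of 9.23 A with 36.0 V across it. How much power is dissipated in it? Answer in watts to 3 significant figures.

332 W

V and I are known directly — P = V I, no intermediate step needed.
P = 36.0 V × 9.230 A = 332.3 W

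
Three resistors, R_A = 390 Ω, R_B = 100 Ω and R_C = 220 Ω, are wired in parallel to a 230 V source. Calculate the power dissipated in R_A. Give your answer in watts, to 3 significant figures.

Every branch has 230 V across it, so for R_A the power is simply V²/R.
P_R_A = V² / R_A = (230)² / 390 Ω = 135.6 W

136 W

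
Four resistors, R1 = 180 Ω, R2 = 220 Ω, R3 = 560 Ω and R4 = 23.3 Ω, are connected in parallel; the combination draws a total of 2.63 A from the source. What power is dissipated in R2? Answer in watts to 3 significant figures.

Parallel branches share V, not I — compute V via R_eq, then use V²/R for the target branch.
1/R_eq = 1/180 + 1/220 + 1/560 + 1/23.3 ⇒ R_eq = 18.25 Ω
V = I_total × R_eq = 2.630 × 18.25 = 47.99 V
P_R2 = V² / R2 = (47.99)² / 220 = 10.47 W

10.5 W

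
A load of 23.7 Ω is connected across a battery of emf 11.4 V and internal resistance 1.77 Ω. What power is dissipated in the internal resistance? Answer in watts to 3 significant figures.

Internal loss is I²r, with I set by the total series resistance r+R.
I = ε / (r + R) = 11.4 / (1.77 + 23.7) = 0.4476 A
P_int = I² r = (0.4476)² × 1.77 = 0.3546 W

0.355 W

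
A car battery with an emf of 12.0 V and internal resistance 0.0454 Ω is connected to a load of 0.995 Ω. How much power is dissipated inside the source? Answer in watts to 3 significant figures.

The internal resistance carries the same current as the load; P_int = I²r.
I = ε / (r + R) = 12.0 / (0.0454 + 0.995) = 11.53 A
P_int = I² r = (11.53)² × 0.0454 = 6.040 W

6.04 W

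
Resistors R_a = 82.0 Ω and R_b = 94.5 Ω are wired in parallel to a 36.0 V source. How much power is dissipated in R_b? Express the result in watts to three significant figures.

R_b sits directly across the source, so P = V²/R with V = 36.0 V.
P_R_b = V² / R_b = (36.0)² / 94.5 Ω = 13.71 W

13.7 W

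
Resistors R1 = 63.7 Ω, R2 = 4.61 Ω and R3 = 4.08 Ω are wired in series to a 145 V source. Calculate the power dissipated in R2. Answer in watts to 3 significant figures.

18.5 W

The current is common to all series resistors; compute it, then apply P = I²R for the target.
R_total = 63.7 + 4.61 + 4.08 = 72.39 Ω
I = V / R_total = 145 / 72.39 = 2.003 A
P_R2 = I² × R2 = (2.003)² × 4.61 = 18.50 W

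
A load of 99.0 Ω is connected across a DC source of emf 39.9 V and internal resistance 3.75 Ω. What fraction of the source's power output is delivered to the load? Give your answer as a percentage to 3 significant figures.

96.4 %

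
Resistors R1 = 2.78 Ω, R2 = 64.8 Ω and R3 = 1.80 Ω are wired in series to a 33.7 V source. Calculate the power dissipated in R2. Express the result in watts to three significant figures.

15.3 W

Series elements share the same current, so find I first, then use P = I²R.
R_total = 2.78 + 64.8 + 1.80 = 69.38 Ω
I = V / R_total = 33.7 / 69.38 = 0.4857 A
P_R2 = I² × R2 = (0.4857)² × 64.8 = 15.29 W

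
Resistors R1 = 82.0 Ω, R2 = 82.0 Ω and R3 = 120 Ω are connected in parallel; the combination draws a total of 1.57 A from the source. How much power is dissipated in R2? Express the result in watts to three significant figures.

28.1 W

Parallel branches share V, not I — compute V via R_eq, then use V²/R for the target branch.
1/R_eq = 1/82.0 + 1/82.0 + 1/120 ⇒ R_eq = 30.56 Ω
V = I_total × R_eq = 1.570 × 30.56 = 47.98 V
P_R2 = V² / R2 = (47.98)² / 82.0 = 28.07 W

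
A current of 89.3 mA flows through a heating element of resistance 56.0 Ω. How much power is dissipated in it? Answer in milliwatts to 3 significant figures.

The current through and the resistance of the element are both given; use P = I²R.
P = (0.08930 A)² × 56.0 Ω = 0.4466 W

447 mW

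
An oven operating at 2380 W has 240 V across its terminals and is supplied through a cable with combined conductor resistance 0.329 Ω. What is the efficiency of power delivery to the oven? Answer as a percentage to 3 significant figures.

I = P / V = 2380 / 240 = 9.917 A through the cable.
P_line = I² R_line = (9.917)² × 0.329 = 32.35 W
P_source = P_load + P_line = 2380 + 32.35 = 2412 W
η = P_load / P_source = 2380 / 2412 = 0.9866

98.7 %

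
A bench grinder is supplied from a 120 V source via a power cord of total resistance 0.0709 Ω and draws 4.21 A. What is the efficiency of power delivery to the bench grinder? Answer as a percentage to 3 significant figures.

99.8 %

The power cord carries the full 4.21 A.
P_line = I² R_line = (4.210)² × 0.0709 = 1.257 W
P_source = V I = 120 × 4.210 = 505.2 W; P_load = 503.9 W
η = P_load / P_source = 503.9 / 505.2 = 0.9975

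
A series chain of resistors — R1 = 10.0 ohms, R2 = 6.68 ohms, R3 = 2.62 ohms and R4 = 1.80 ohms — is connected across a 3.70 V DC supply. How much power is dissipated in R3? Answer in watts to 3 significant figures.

Every series element carries the same I. Get I from the total resistance, then P = I² × R3.
R_total = 10.0 + 6.68 + 2.62 + 1.80 = 21.10 Ω
I = V / R_total = 3.70 / 21.10 = 0.1754 A
P_R3 = I² × R3 = (0.1754)² × 2.62 = 0.08056 W

0.0806 W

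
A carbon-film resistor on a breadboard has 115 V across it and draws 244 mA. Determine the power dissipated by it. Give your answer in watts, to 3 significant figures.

28.1 W

With V and I both given, power follows immediately from P = V I.
P = 115 V × 0.2440 A = 28.06 W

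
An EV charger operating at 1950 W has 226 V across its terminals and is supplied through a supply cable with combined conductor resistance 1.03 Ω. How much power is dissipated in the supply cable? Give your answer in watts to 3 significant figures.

76.7 W

The supply cable and load are in series, so the same current flows in both; the loss is I²R_line.
I = P / V = 1950 / 226 = 8.628 A through the supply cable.
P_line = I² R_line = (8.628)² × 1.03 = 76.68 W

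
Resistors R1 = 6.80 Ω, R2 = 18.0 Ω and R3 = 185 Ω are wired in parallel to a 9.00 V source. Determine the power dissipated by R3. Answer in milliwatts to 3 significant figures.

438 mW

Each parallel branch sees the full supply voltage, so P = V²/R applies directly to the target branch.
P_R3 = V² / R3 = (9.00)² / 185 Ω = 0.4378 W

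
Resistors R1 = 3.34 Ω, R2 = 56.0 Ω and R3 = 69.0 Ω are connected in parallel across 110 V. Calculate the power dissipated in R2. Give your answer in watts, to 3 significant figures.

216 W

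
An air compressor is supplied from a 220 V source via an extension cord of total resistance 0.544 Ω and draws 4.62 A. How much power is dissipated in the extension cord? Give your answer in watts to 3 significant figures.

11.6 W

The extension cord and load are in series, so the same current flows in both; the loss is I²R_line.
The extension cord carries the full 4.62 A.
P_line = I² R_line = (4.620)² × 0.544 = 11.61 W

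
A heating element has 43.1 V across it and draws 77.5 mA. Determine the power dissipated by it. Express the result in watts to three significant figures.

3.34 W

Since both terminal voltage and current are stated, P = V I gives the power in one step.
P = 43.1 V × 0.07750 A = 3.340 W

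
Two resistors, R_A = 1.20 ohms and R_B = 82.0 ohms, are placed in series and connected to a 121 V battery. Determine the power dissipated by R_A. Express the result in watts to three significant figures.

2.54 W

The current is common to all series resistors; compute it, then apply P = I²R for the target.
R_total = 1.20 + 82.0 = 83.20 Ω
I = V / R_total = 121 / 83.20 = 1.454 A
P_R_A = I² × R_A = (1.454)² × 1.20 = 2.538 W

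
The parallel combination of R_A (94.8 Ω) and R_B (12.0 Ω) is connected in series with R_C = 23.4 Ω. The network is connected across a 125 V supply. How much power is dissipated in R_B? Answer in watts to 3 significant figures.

127 W

Reduce the parallel combination to a single R_p; the circuit then becomes R_p in series with the remaining resistor.
R_p = (94.8×12.0)/(94.8+12.0) = 10.65 Ω
R_total = R_p + 23.4 = 10.65 + 23.4 = 34.05 Ω
I = V / R_total = 125 / 34.05 = 3.671 A
Voltage across the parallel pair: V_p = I × R_p = 3.671 × 10.65 = 39.10 V
R_B sits across V_p; its power is V_p²/R.
P_R_B = (39.10)² / 12.0 = 127.4 W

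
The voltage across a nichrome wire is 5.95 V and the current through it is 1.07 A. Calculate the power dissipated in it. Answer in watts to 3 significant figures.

Both the voltage across and the current through the element are known, so P = V I applies directly.
P = 5.95 V × 1.070 A = 6.367 W

6.37 W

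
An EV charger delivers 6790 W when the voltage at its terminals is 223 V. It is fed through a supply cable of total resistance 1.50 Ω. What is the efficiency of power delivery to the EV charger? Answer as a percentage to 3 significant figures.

83.0 %

I = P / V = 6790 / 223 = 30.45 A through the supply cable.
P_line = I² R_line = (30.45)² × 1.50 = 1391 W
P_source = P_load + P_line = 6790 + 1391 = 8181 W
η = P_load / P_source = 6790 / 8181 = 0.8300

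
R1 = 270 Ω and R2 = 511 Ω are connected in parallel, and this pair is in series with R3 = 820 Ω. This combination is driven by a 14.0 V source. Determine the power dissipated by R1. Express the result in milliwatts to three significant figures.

22.8 mW

Combine R1 and R2 into their parallel equivalent first, reducing the network to two series resistors.
R_p = (270×511)/(270+511) = 176.7 Ω
R_total = R_p + 820 = 176.7 + 820 = 996.7 Ω
I = V / R_total = 14.0 / 996.7 = 0.01405 A
Voltage across the parallel pair: V_p = I × R_p = 0.01405 × 176.7 = 2.482 V
R1 has V_p across it, so P = V_p²/R1.
P_R1 = (2.482)² / 270 = 0.02281 W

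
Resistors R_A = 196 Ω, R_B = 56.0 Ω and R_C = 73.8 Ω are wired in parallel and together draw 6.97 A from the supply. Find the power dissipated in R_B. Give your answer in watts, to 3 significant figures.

We need the common branch voltage; get it from I_total × R_eq, then P = V²/R for the branch.
1/R_eq = 1/196 + 1/56.0 + 1/73.8 ⇒ R_eq = 27.39 Ω
V = I_total × R_eq = 6.970 × 27.39 = 190.9 V
P_R_B = V² / R_B = (190.9)² / 56.0 = 650.8 W

651 W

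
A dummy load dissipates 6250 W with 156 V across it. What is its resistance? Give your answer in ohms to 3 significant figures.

3.89 Ω

Rearranging the power relation for the two known quantities gives R = V² / P.
R = (156)² / 6250 = 3.894 Ω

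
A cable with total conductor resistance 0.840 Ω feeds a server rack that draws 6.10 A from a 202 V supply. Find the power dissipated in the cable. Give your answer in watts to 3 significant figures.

31.3 W

Line loss is just I²R for the cable — we know both I and R_line directly.
The cable carries the full 6.10 A.
P_line = I² R_line = (6.100)² × 0.840 = 31.26 W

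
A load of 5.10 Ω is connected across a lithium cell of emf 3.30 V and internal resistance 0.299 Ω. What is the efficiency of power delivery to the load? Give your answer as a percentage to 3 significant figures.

94.5 %

η = P_load/(P_load+P_int) = I²R/(I²R+I²r) = R/(R+r) — the I² cancels for series elements.
η = R / (R + r) = 5.10 / (5.10 + 0.299) = 0.9446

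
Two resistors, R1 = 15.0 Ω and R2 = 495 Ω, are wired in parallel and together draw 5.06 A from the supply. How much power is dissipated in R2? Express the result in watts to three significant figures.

11.0 W

We need the common branch voltage; get it from I_total × R_eq, then P = V²/R for the branch.
1/R_eq = 1/15.0 + 1/495 ⇒ R_eq = 14.56 Ω
V = I_total × R_eq = 5.060 × 14.56 = 73.67 V
P_R2 = V² / R2 = (73.67)² / 495 = 10.96 W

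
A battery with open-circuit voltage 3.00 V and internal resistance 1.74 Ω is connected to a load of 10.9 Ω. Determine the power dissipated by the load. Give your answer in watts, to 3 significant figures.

0.614 W

With r and R in series, I = ε/(r+R); the load dissipates I²R.
I = ε / (r + R) = 3.00 / (1.74 + 10.9) = 0.2373 A
P_load = I² R = (0.2373)² × 10.9 = 0.6140 W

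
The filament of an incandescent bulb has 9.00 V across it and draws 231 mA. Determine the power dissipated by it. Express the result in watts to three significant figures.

2.08 W

V and I are known directly — P = V I, no intermediate step needed.
P = 9.00 V × 0.2310 A = 2.079 W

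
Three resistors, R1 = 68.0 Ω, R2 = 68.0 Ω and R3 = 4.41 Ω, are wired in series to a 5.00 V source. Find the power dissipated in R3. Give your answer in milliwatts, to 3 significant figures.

In a series string the same current flows through every resistor — find that current, then P = I²R for the one we want.
R_total = 68.0 + 68.0 + 4.41 = 140.4 Ω
I = V / R_total = 5.00 / 140.4 = 0.03561 A
P_R3 = I² × R3 = (0.03561)² × 4.41 = 0.005592 W

5.59 mW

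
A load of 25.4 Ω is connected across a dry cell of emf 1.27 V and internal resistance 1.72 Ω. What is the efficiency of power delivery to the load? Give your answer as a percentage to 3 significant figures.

93.7 %

The source delivers εI, of which I²R reaches the load and I²r is lost; since I is common, η = R/(R+r).
η = R / (R + r) = 25.4 / (25.4 + 1.72) = 0.9366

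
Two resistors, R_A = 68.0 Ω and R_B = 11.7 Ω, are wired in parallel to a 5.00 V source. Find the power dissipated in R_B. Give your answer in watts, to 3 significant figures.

2.14 W

Parallel branches share the same voltage; P = V²/R gives the branch power in one step.
P_R_B = V² / R_B = (5.00)² / 11.7 Ω = 2.137 W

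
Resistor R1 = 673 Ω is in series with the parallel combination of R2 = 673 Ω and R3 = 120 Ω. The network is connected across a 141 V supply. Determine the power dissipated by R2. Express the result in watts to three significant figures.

0.510 W

Replace R2 and R3 with their parallel equivalent so the circuit becomes R1 in series with R_p.
R_p = (673×120)/(673+120) = 101.8 Ω
R_total = 673 + 101.8 = 774.8 Ω
I = V / R_total = 141 / 774.8 = 0.1820 A
Voltage across the parallel pair: V_p = I × R_p = 0.1820 × 101.8 = 18.53 V
With V_p across R2, its power is V_p²/R2.
P_R2 = (18.53)² / 673 = 0.5103 W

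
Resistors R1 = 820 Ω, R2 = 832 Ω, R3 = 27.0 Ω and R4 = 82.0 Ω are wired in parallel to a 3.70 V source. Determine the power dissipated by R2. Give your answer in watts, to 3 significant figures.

The supply voltage appears across each parallel branch — just use P = V²/R2.
P_R2 = V² / R2 = (3.70)² / 832 Ω = 0.01645 W

0.0165 W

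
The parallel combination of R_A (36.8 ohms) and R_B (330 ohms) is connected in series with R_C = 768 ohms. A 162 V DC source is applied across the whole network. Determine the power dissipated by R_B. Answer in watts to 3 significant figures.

Combine R_A and R_B into their parallel equivalent first, reducing the network to two series resistors.
R_p = (36.8×330)/(36.8+330) = 33.11 Ω
R_total = R_p + 768 = 33.11 + 768 = 801.1 Ω
I = V / R_total = 162 / 801.1 = 0.2022 A
Voltage across the parallel pair: V_p = I × R_p = 0.2022 × 33.11 = 6.695 V
Use P = V²/R for R_B with V = V_p.
P_R_B = (6.695)² / 330 = 0.1358 W

0.136 W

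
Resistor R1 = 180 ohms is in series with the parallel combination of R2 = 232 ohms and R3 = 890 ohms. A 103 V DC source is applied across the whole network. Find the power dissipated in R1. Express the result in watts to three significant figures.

Reduce the parallel pair to R_p first; the network is then a simple series string.
R_p = (232×890)/(232+890) = 184.0 Ω
R_total = 180 + 184.0 = 364.0 Ω
I = V / R_total = 103 / 364.0 = 0.2829 A
R1 is in the main series path, so its power is I²R1.
P_R1 = (0.2829)² × 180 = 14.41 W

14.4 W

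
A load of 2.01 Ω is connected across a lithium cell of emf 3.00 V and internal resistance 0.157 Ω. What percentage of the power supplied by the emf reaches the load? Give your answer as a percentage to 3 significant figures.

92.8 %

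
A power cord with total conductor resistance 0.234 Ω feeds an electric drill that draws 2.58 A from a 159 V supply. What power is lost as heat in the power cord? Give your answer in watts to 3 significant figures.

1.56 W

The power cord is a series resistance carrying the load current; its dissipation is I²R_line.
The power cord carries the full 2.58 A.
P_line = I² R_line = (2.580)² × 0.234 = 1.558 W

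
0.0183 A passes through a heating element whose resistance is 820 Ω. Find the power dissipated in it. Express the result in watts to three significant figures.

With I and R stated, P = I²R applies in one step.
P = (0.01830 A)² × 820 Ω = 0.2746 W

0.275 W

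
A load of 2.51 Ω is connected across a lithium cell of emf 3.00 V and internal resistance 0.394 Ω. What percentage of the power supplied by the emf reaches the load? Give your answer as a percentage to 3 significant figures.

η = P_load/(P_load+P_int) = I²R/(I²R+I²r) = R/(R+r) — the I² cancels for series elements.
η = R / (R + r) = 2.51 / (2.51 + 0.394) = 0.8643

86.4 %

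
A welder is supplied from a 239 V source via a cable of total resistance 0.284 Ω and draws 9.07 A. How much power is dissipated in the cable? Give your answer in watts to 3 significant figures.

23.4 W

Only the current and the line resistance are needed for the I²R loss.
The cable carries the full 9.07 A.
P_line = I² R_line = (9.070)² × 0.284 = 23.36 W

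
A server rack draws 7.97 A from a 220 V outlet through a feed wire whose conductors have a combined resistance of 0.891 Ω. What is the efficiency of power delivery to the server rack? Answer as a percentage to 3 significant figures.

The feed wire carries the full 7.97 A.
P_line = I² R_line = (7.970)² × 0.891 = 56.60 W
P_source = V I = 220 × 7.970 = 1753 W; P_load = 1697 W
η = P_load / P_source = 1697 / 1753 = 0.9677

96.8 %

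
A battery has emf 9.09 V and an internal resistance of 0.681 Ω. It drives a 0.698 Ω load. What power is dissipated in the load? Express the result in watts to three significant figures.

Find the circuit current first, then P = I²R for the load (series elements share I).
I = ε / (r + R) = 9.09 / (0.681 + 0.698) = 6.592 A
P_load = I² R = (6.592)² × 0.698 = 30.33 W

30.3 W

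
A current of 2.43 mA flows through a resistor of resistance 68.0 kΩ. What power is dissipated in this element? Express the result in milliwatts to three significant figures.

402 mW

Knowing I and R, the power is just I²R — no need to find V first.
P = (0.002430 A)² × 68000 Ω = 0.4015 W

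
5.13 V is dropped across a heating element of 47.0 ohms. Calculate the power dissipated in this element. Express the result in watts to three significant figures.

Voltage and resistance are given, so P = V²/R is the one-step route.
P = (5.13 V)² / 47.0 Ω = 0.5599 W

0.560 W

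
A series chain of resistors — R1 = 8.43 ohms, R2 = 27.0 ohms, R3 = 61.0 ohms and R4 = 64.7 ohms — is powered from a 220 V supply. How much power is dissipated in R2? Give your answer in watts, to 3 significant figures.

50.3 W

The current is common to all series resistors; compute it, then apply P = I²R for the target.
R_total = 8.43 + 27.0 + 61.0 + 64.7 = 161.1 Ω
I = V / R_total = 220 / 161.1 = 1.365 A
P_R2 = I² × R2 = (1.365)² × 27.0 = 50.33 W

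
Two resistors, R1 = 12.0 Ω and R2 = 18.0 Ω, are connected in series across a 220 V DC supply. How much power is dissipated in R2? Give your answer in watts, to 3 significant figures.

968 W

The current is common to all series resistors; compute it, then apply P = I²R for the target.
R_total = 12.0 + 18.0 = 30.00 Ω
I = V / R_total = 220 / 30.00 = 7.333 A
P_R2 = I² × R2 = (7.333)² × 18.0 = 968.0 W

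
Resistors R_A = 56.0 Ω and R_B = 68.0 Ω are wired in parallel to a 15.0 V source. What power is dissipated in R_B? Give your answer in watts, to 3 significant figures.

3.31 W

The supply voltage appears across each parallel branch — just use P = V²/R_B.
P_R_B = V² / R_B = (15.0)² / 68.0 Ω = 3.309 W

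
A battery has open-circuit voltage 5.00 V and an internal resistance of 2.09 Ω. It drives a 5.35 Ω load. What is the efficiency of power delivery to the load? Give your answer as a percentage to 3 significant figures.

Both r and R carry the same current, so the power split is just the resistance split: η = R/(R+r).
η = R / (R + r) = 5.35 / (5.35 + 2.09) = 0.7191

71.9 %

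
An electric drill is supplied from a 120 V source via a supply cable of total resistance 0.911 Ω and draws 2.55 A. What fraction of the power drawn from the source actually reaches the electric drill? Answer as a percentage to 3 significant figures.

The supply cable carries the full 2.55 A.
P_line = I² R_line = (2.550)² × 0.911 = 5.924 W
P_source = V I = 120 × 2.550 = 306.0 W; P_load = 300.1 W
η = P_load / P_source = 300.1 / 306.0 = 0.9806

98.1 %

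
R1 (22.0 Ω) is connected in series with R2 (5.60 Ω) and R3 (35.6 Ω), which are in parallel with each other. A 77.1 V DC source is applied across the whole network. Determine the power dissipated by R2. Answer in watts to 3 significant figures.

34.5 W

Collapse R2‖R3 to a single equivalent, reducing the network to two series elements.
R_p = (5.60×35.6)/(5.60+35.6) = 4.839 Ω
R_total = 22.0 + 4.839 = 26.84 Ω
I = V / R_total = 77.1 / 26.84 = 2.873 A
Voltage across the parallel pair: V_p = I × R_p = 2.873 × 4.839 = 13.90 V
R2 is across V_p, so use P = V²/R for that branch.
P_R2 = (13.90)² / 5.60 = 34.50 W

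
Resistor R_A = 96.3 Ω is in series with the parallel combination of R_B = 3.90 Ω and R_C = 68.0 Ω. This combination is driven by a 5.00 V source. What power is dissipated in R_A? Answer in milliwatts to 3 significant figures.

First combine the parallel branches into one equivalent R_p, then R_A + R_p is a series pair.
R_p = (3.90×68.0)/(3.90+68.0) = 3.688 Ω
R_total = 96.3 + 3.688 = 99.99 Ω
I = V / R_total = 5.00 / 99.99 = 0.05001 A
The full supply current passes through R_A: P = I²R.
P_R_A = (0.05001)² × 96.3 = 0.2408 W

241 mW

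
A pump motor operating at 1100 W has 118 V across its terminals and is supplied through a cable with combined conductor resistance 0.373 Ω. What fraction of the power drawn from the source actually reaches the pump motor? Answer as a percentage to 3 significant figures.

97.1 %

I = P / V = 1100 / 118 = 9.322 A through the cable.
P_line = I² R_line = (9.322)² × 0.373 = 32.41 W
P_source = P_load + P_line = 1100 + 32.41 = 1132 W
η = P_load / P_source = 1100 / 1132 = 0.9714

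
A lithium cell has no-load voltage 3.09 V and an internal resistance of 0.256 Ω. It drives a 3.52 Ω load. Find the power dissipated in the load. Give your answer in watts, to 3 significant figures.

2.36 W

Find the circuit current first, then P = I²R for the load (series elements share I).
I = ε / (r + R) = 3.09 / (0.256 + 3.52) = 0.8183 A
P_load = I² R = (0.8183)² × 3.52 = 2.357 W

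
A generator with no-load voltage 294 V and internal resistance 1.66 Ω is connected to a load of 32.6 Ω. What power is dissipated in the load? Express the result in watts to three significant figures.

Find the circuit current first, then P = I²R for the load (series elements share I).
I = ε / (r + R) = 294 / (1.66 + 32.6) = 8.581 A
P_load = I² R = (8.581)² × 32.6 = 2401 W

2400 W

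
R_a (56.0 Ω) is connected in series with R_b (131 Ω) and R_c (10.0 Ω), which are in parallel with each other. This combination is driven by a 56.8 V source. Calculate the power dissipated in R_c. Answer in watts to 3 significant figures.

Replace R_b and R_c with their parallel equivalent so the circuit becomes R_a in series with R_p.
R_p = (131×10.0)/(131+10.0) = 9.291 Ω
R_total = 56.0 + 9.291 = 65.29 Ω
I = V / R_total = 56.8 / 65.29 = 0.8700 A
Voltage across the parallel pair: V_p = I × R_p = 0.8700 × 9.291 = 8.083 V
R_c is across V_p, so use P = V²/R for that branch.
P_R_c = (8.083)² / 10.0 = 6.533 W

6.53 W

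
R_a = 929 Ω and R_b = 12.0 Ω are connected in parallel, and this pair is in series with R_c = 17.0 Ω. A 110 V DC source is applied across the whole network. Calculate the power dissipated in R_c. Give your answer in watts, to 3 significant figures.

247 W

Combine R_a and R_b into their parallel equivalent first, reducing the network to two series resistors.
R_p = (929×12.0)/(929+12.0) = 11.85 Ω
R_total = R_p + 17.0 = 11.85 + 17.0 = 28.85 Ω
I = V / R_total = 110 / 28.85 = 3.813 A
R_c is the series element, so its power is I²R.
P_R_c = (3.813)² × 17.0 = 247.2 W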